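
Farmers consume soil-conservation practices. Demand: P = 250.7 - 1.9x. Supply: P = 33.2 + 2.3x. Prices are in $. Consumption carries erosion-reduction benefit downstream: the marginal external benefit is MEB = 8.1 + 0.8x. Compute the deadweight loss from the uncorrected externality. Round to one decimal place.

Market equilibrium (private): 33.2 + 2.3x = 250.7 - 1.9x → x_m = 51.7857.
Social marginal benefit = demand + MEB = 258.8 - 1.1x.
Set SMB = MC: 258.8 - 1.1x = 33.2 + 2.3x → x* = 66.3529.
The loss is the area between SMB and MC from x* to x_m; with linear curves that's a triangle of height MEB(x_m).
DWL = ½ × 14.5672 × 49.5286 = 360.7465.

DWL = $360.7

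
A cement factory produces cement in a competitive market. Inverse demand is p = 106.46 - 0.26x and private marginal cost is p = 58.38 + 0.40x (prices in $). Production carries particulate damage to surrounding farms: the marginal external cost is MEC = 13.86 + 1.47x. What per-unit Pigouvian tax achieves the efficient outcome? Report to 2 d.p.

Social marginal cost = private MC + MEC = 72.24 + 1.87x.
Set SMC = demand: 72.24 + 1.87x = 106.46 - 0.26x → x* = 16.0657.
The Pigouvian tax equals MEC at x*: 13.86 + 1.47×16.0657 = 37.4766.

tax = $37.48 per unit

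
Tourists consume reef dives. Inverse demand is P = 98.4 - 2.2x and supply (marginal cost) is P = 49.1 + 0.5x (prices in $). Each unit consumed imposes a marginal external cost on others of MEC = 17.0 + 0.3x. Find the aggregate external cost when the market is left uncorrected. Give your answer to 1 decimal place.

$360.4

Market equilibrium (private): 49.1 + 0.5x = 98.4 - 2.2x → x_m = 18.2593.
Total external cost = ∫₀^{x_m} (17.0 + 0.3x) dx = 17.0×18.2593 + ½×0.3×18.2593² = 360.4184.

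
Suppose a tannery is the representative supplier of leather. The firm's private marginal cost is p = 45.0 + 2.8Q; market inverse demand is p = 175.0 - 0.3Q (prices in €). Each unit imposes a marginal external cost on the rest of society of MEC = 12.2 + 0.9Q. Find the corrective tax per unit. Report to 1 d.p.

Social marginal cost = private MC + MEC = 57.2 + 3.7Q.
Set SMC = demand: 57.2 + 3.7Q = 175.0 - 0.3Q → Q* = 29.4500.
The Pigouvian tax equals MEC at Q*: 12.2 + 0.9×29.4500 = 38.7050.

tax = €38.7 per unit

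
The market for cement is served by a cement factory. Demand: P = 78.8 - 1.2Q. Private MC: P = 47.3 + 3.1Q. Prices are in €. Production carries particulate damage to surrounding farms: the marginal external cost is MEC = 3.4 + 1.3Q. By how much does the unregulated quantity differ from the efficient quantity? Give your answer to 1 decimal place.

2.3 units

Market equilibrium (private): 47.3 + 3.1Q = 78.8 - 1.2Q → Q_m = 7.3256.
Social marginal cost = private MC + MEC = 50.7 + 4.4Q.
Set SMC = demand: 50.7 + 4.4Q = 78.8 - 1.2Q → Q* = 5.0179.
Gap = |7.3256 − 5.0179| = 2.3077.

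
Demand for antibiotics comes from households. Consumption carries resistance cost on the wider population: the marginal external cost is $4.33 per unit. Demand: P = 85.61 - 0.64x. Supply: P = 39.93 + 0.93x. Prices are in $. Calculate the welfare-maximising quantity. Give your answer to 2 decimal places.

x* = 26.34

Social marginal benefit = demand − MEC = 81.28 - 0.64x.
Set SMB = MC: 81.28 - 0.64x = 39.93 + 0.93x → x* = 26.3376.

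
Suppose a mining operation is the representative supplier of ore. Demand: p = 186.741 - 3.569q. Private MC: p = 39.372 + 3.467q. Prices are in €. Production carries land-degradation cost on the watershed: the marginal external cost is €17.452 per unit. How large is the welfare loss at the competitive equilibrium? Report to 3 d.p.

DWL = €21.644

Market equilibrium (private): 39.372 + 3.467q = 186.741 - 3.569q → q_m = 20.9450.
Social marginal cost = private MC + MEC = 56.824 + 3.467q.
Set SMC = demand: 56.824 + 3.467q = 186.741 - 3.569q → q* = 18.4646.
Height of the DWL triangle at q_m is SMC(q_m) − demand(q_m) = MEC(q_m) = 17.4520.
DWL = ½ × 2.4804 × 17.4520 = 21.6440.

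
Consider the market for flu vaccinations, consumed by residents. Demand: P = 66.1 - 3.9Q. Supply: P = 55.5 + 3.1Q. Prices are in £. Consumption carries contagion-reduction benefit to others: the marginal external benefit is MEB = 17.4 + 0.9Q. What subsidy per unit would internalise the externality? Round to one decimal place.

Social marginal benefit = demand + MEB = 83.5 - 3.0Q.
Set SMB = MC: 83.5 - 3.0Q = 55.5 + 3.1Q → Q* = 4.5902.
The Pigouvian subsidy equals MEB at Q*: 17.4 + 0.9×4.5902 = 21.5312.

subsidy = £21.5 per unit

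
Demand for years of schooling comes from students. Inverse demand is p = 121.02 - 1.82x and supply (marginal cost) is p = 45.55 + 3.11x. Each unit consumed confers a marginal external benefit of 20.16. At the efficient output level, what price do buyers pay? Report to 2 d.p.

Social marginal benefit = demand + MEB = 141.18 - 1.82x.
Set SMB = MC: 141.18 - 1.82x = 45.55 + 3.11x → x* = 19.3976.
Consumer price on the demand curve at x*: 121.02 − 1.82×19.3976 = 85.7164.

P = 85.72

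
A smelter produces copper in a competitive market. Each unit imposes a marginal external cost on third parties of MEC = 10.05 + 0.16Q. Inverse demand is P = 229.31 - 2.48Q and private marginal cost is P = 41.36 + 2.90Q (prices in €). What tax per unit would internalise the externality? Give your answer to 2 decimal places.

tax = €15.19 per unit

Social marginal cost = private MC + MEC = 51.41 + 3.06Q.
Set SMC = demand: 51.41 + 3.06Q = 229.31 - 2.48Q → Q* = 32.1119.
The Pigouvian tax equals MEC at Q*: 10.05 + 0.16×32.1119 = 15.1879.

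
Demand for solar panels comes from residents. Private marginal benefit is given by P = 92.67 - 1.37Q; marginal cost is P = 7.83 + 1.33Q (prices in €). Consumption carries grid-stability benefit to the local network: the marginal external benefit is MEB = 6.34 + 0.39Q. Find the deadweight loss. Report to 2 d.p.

DWL = €74.84

Market equilibrium (private): 7.83 + 1.33Q = 92.67 - 1.37Q → Q_m = 31.4222.
Social marginal benefit = demand + MEB = 99.01 - 0.98Q.
Set SMB = MC: 99.01 - 0.98Q = 7.83 + 1.33Q → Q* = 39.4719.
The welfare-loss triangle has base |Q_m − Q*| and height MEB(Q_m) (the vertical gap between SMB and MC is zero at Q* and MEB at Q_m).
DWL = ½ × 8.0497 × 18.5947 = 74.8409.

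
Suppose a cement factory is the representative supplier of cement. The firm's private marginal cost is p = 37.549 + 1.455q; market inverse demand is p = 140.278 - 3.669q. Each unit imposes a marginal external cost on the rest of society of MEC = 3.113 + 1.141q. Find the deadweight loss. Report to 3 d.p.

Market equilibrium (private): 37.549 + 1.455q = 140.278 - 3.669q → q_m = 20.0486.
Social marginal cost = private MC + MEC = 40.662 + 2.596q.
Set SMC = demand: 40.662 + 2.596q = 140.278 - 3.669q → q* = 15.9004.
The loss is the area between SMC and demand from q* to q_m; with linear curves that's a triangle of height MEC(q_m).
DWL = ½ × 4.1482 × 25.9884 = 53.9025.

DWL = 53.903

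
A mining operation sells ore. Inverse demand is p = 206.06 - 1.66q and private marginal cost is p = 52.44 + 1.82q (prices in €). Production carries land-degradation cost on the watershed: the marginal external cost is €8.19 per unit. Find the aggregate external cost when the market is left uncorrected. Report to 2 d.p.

€361.54

Market equilibrium (private): 52.44 + 1.82q = 206.06 - 1.66q → q_m = 44.1437.
Total external cost = MEC × q_m = 8.19 × 44.1437 = 361.5369.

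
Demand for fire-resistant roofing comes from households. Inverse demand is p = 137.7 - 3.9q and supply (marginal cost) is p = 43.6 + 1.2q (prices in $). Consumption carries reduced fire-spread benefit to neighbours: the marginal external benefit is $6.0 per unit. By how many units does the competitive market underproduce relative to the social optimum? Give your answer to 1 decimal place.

Market equilibrium (private): 43.6 + 1.2q = 137.7 - 3.9q → q_m = 18.4510.
Social marginal benefit = demand + MEB = 143.7 - 3.9q.
Set SMB = MC: 143.7 - 3.9q = 43.6 + 1.2q → q* = 19.6275.
Gap = |18.4510 − 19.6275| = 1.1765.

1.2 units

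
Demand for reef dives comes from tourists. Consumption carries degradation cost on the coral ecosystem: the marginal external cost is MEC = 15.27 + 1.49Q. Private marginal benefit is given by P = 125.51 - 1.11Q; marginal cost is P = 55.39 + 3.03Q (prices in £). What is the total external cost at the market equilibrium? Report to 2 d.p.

£472.35

Market equilibrium (private): 55.39 + 3.03Q = 125.51 - 1.11Q → Q_m = 16.9372.
Total external cost = ∫₀^{Q_m} (15.27 + 1.49Q) dQ = 15.27×16.9372 + ½×1.49×16.9372² = 472.3483.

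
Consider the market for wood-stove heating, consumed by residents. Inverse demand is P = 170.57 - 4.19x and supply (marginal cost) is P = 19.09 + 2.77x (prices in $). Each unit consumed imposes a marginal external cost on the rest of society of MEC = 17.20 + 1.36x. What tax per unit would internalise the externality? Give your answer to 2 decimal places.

Social marginal benefit = demand − MEC = 153.37 - 5.55x.
Set SMB = MC: 153.37 - 5.55x = 19.09 + 2.77x → x* = 16.1394.
The Pigouvian tax equals MEC at x*: 17.20 + 1.36×16.1394 = 39.1496.

tax = $39.15 per unit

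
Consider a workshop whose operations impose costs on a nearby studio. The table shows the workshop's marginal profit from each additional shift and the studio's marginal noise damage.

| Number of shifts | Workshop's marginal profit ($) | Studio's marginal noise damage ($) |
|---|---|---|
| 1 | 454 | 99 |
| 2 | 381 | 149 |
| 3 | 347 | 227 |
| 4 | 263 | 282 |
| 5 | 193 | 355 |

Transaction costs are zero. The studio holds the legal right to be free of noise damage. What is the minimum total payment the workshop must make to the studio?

$475

Efficient level: marginal profit ≥ marginal noise damage through level 3, so k* = 3.
With the studio holding the right, the workshop must at least compensate total damage at k*: 99 + 149 + 227 = 475.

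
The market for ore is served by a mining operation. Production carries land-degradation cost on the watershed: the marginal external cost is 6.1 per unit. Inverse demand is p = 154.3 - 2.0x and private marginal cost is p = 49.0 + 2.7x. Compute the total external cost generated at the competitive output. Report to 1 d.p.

Market equilibrium (private): 49.0 + 2.7x = 154.3 - 2.0x → x_m = 22.4043.
Total external cost = MEC × x_m = 6.1 × 22.4043 = 136.6662.

136.7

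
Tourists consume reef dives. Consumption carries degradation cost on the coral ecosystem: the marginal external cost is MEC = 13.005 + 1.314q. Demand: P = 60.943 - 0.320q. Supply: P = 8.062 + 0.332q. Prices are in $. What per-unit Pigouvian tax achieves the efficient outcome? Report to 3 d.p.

tax = $39.657 per unit

Social marginal benefit = demand − MEC = 47.938 - 1.634q.
Set SMB = MC: 47.938 - 1.634q = 8.062 + 0.332q → q* = 20.2828.
The Pigouvian tax equals MEC at q*: 13.005 + 1.314×20.2828 = 39.6566.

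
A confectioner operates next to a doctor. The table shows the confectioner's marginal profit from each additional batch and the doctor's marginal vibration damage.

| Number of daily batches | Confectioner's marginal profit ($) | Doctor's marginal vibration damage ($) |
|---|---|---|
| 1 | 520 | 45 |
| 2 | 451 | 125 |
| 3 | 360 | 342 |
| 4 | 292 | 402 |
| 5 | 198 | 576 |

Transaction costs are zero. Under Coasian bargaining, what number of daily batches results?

Bargaining reaches the level where marginal profit last exceeds marginal vibration damage.
That holds through level 3 (360 ≥ 342) but not at 4 (292 < 402).

3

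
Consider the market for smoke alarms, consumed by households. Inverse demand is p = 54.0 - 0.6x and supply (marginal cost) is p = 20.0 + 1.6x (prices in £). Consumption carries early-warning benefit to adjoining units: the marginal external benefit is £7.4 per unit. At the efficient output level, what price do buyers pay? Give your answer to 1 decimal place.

P = £42.7

Social marginal benefit = demand + MEB = 61.4 - 0.6x.
Set SMB = MC: 61.4 - 0.6x = 20.0 + 1.6x → x* = 18.8182.
Consumer price on the demand curve at x*: 54.0 − 0.6×18.8182 = 42.7091.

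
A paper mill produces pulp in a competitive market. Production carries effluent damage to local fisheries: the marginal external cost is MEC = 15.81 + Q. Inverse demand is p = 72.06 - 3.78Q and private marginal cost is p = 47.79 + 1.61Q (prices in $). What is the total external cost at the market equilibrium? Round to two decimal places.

$81.33

Market equilibrium (private): 47.79 + 1.61Q = 72.06 - 3.78Q → Q_m = 4.5028.
Total external cost = ∫₀^{Q_m} (15.81 + 1.00Q) dQ = 15.81×4.5028 + ½×1.00×4.5028² = 81.3269.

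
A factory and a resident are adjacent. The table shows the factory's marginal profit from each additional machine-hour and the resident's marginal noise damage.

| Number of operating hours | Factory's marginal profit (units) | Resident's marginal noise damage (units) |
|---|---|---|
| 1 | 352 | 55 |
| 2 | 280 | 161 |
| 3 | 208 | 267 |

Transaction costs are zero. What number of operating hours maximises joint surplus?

2

Bargaining reaches the level where marginal profit last exceeds marginal noise damage.
That holds through level 2 (280 ≥ 161) but not at 3 (208 < 267).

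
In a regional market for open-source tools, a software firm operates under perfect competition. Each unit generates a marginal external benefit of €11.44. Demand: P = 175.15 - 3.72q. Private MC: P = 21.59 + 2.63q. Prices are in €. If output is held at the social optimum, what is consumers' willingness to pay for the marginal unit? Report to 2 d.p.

P = €78.49

Social marginal cost = private MC − MEB = 10.15 + 2.63q.
Set SMC = demand: 10.15 + 2.63q = 175.15 - 3.72q → q* = 25.9843.
Consumer price on the demand curve at q*: 175.15 − 3.72×25.9843 = 78.4884.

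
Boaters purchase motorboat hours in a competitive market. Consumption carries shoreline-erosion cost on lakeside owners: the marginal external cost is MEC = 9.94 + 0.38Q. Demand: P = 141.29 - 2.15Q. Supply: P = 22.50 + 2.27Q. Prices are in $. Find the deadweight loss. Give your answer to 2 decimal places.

DWL = $42.31

Market equilibrium (private): 22.50 + 2.27Q = 141.29 - 2.15Q → Q_m = 26.8756.
Social marginal benefit = demand − MEC = 131.35 - 2.53Q.
Set SMB = MC: 131.35 - 2.53Q = 22.50 + 2.27Q → Q* = 22.6771.
The welfare-loss triangle has base |Q_m − Q*| and height MEC(Q_m) (the vertical gap between SMB and MC is zero at Q* and MEC at Q_m).
DWL = ½ × 4.1985 × 20.1527 = 42.3056.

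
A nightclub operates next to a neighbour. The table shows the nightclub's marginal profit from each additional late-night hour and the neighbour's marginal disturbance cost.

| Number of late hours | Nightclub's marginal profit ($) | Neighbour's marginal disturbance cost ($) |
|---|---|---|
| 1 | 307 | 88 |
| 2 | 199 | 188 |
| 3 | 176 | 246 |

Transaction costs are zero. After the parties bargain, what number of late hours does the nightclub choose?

2

Bargaining reaches the level where marginal profit last exceeds marginal disturbance cost.
That holds through level 2 (199 ≥ 188) but not at 3 (176 < 246).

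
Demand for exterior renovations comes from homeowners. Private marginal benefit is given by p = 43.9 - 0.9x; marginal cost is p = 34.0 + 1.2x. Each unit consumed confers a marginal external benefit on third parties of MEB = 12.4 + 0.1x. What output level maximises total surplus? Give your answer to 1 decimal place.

x* = 11.2

Social marginal benefit = demand + MEB = 56.3 - 0.8x.
Set SMB = MC: 56.3 - 0.8x = 34.0 + 1.2x → x* = 11.1500.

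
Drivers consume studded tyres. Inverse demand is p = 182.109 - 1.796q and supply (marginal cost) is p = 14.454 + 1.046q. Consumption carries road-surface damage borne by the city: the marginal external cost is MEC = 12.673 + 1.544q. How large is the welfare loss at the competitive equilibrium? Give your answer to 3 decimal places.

Market equilibrium (private): 14.454 + 1.046q = 182.109 - 1.796q → q_m = 58.9919.
Social marginal benefit = demand − MEC = 169.436 - 3.340q.
Set SMB = MC: 169.436 - 3.340q = 14.454 + 1.046q → q* = 35.3356.
Height of the DWL triangle at q_m is MC(q_m) − SMB(q_m) = MEC(q_m) = 103.7565.
DWL = ½ × 23.6563 × 103.7565 = 1227.2474.

DWL = 1227.247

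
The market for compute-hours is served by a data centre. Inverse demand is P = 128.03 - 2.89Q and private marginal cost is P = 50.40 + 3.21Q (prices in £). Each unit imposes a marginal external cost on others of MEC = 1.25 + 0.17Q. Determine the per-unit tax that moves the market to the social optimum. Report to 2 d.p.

tax = £3.32 per unit

Social marginal cost = private MC + MEC = 51.65 + 3.38Q.
Set SMC = demand: 51.65 + 3.38Q = 128.03 - 2.89Q → Q* = 12.1818.
The Pigouvian tax equals MEC at Q*: 1.25 + 0.17×12.1818 = 3.3209.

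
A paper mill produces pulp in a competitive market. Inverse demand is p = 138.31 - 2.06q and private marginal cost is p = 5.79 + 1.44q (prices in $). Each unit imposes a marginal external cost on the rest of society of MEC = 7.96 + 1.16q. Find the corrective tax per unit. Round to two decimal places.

tax = $38.97 per unit

Social marginal cost = private MC + MEC = 13.75 + 2.60q.
Set SMC = demand: 13.75 + 2.60q = 138.31 - 2.06q → q* = 26.7296.
The Pigouvian tax equals MEC at q*: 7.96 + 1.16×26.7296 = 38.9663.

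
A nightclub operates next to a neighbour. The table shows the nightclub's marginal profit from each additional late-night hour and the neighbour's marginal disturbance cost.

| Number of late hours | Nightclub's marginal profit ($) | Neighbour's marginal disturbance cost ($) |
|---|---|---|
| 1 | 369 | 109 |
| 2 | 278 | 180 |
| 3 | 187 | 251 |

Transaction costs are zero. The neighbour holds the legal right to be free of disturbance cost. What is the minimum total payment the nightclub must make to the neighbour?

Efficient level: marginal profit ≥ marginal disturbance cost through level 2, so k* = 2.
With the neighbour holding the right, the nightclub must at least compensate total damage at k*: 109 + 180 = 289.

$289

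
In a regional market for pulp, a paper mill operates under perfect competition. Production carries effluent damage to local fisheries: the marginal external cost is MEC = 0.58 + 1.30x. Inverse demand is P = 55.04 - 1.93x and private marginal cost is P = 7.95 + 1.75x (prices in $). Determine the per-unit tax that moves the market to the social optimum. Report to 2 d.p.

tax = $12.72 per unit

Social marginal cost = private MC + MEC = 8.53 + 3.05x.
Set SMC = demand: 8.53 + 3.05x = 55.04 - 1.93x → x* = 9.3394.
The Pigouvian tax equals MEC at x*: 0.58 + 1.30×9.3394 = 12.7212.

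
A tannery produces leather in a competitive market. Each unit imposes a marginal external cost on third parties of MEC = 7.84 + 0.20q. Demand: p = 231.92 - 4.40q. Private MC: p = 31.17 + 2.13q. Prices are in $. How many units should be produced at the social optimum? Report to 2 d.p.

q* = 28.66

Social marginal cost = private MC + MEC = 39.01 + 2.33q.
Set SMC = demand: 39.01 + 2.33q = 231.92 - 4.40q → q* = 28.6642.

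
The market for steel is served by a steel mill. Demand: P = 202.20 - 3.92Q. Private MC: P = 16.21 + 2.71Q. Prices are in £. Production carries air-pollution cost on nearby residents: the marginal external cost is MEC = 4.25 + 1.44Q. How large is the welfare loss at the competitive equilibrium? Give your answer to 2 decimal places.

DWL = £123.50

Market equilibrium (private): 16.21 + 2.71Q = 202.20 - 3.92Q → Q_m = 28.0528.
Social marginal cost = private MC + MEC = 20.46 + 4.15Q.
Set SMC = demand: 20.46 + 4.15Q = 202.20 - 3.92Q → Q* = 22.5204.
Between Q* and Q_m the wedge SMC − demand runs linearly from 0 to MEC(Q_m), so the loss is a triangle.
DWL = ½ × 5.5324 × 44.6460 = 123.4998.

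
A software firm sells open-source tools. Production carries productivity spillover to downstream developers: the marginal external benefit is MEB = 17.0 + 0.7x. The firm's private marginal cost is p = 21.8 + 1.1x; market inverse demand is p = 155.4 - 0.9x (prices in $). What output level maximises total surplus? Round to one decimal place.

Social marginal cost = private MC − MEB = 4.8 + 0.4x.
Set SMC = demand: 4.8 + 0.4x = 155.4 - 0.9x → x* = 115.8462.

x* = 115.8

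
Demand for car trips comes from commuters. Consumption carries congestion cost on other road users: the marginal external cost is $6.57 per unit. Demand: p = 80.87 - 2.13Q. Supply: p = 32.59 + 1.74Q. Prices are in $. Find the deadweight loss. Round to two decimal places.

DWL = $5.58

Market equilibrium (private): 32.59 + 1.74Q = 80.87 - 2.13Q → Q_m = 12.4755.
Social marginal benefit = demand − MEC = 74.30 - 2.13Q.
Set SMB = MC: 74.30 - 2.13Q = 32.59 + 1.74Q → Q* = 10.7778.
The welfare-loss triangle has base |Q_m − Q*| and height MEC(Q_m) (the vertical gap between SMB and MC is zero at Q* and MEC at Q_m).
DWL = ½ × 1.6977 × 6.5700 = 5.5769.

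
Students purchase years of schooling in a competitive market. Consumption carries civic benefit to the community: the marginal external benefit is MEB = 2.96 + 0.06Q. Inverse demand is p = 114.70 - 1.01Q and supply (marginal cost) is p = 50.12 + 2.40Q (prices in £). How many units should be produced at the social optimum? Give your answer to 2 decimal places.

Q* = 20.16

Social marginal benefit = demand + MEB = 117.66 - 0.95Q.
Set SMB = MC: 117.66 - 0.95Q = 50.12 + 2.40Q → Q* = 20.1612.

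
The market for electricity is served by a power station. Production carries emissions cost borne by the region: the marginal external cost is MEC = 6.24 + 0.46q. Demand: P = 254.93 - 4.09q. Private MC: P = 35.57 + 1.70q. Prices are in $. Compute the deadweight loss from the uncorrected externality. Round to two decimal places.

DWL = $44.81

Market equilibrium (private): 35.57 + 1.70q = 254.93 - 4.09q → q_m = 37.8860.
Social marginal cost = private MC + MEC = 41.81 + 2.16q.
Set SMC = demand: 41.81 + 2.16q = 254.93 - 4.09q → q* = 34.0992.
Height of the DWL triangle at q_m is SMC(q_m) − demand(q_m) = MEC(q_m) = 23.6676.
DWL = ½ × 3.7868 × 23.6676 = 44.8122.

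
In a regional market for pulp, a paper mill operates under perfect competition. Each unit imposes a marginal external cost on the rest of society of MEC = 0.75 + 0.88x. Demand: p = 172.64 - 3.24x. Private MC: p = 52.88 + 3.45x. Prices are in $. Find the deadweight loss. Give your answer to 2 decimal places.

DWL = $17.99

Market equilibrium (private): 52.88 + 3.45x = 172.64 - 3.24x → x_m = 17.9013.
Social marginal cost = private MC + MEC = 53.63 + 4.33x.
Set SMC = demand: 53.63 + 4.33x = 172.64 - 3.24x → x* = 15.7213.
Height of the DWL triangle at x_m is SMC(x_m) − demand(x_m) = MEC(x_m) = 16.5032.
DWL = ½ × 2.1800 × 16.5032 = 17.9885.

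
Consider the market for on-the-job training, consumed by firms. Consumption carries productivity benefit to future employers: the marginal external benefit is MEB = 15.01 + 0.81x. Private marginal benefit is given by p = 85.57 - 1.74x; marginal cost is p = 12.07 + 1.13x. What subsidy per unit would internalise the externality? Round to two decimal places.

subsidy = 49.81 per unit

Social marginal benefit = demand + MEB = 100.58 - 0.93x.
Set SMB = MC: 100.58 - 0.93x = 12.07 + 1.13x → x* = 42.9660.
The Pigouvian subsidy equals MEB at x*: 15.01 + 0.81×42.9660 = 49.8125.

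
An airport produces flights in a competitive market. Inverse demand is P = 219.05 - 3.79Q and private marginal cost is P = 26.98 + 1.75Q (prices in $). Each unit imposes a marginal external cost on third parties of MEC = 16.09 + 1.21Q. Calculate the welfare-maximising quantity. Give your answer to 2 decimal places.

Social marginal cost = private MC + MEC = 43.07 + 2.96Q.
Set SMC = demand: 43.07 + 2.96Q = 219.05 - 3.79Q → Q* = 26.0711.

Q* = 26.07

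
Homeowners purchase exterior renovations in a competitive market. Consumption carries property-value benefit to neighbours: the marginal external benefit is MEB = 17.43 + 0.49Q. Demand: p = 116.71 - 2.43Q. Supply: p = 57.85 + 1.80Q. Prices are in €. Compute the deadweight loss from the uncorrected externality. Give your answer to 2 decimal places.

DWL = €78.61

Market equilibrium (private): 57.85 + 1.80Q = 116.71 - 2.43Q → Q_m = 13.9149.
Social marginal benefit = demand + MEB = 134.14 - 1.94Q.
Set SMB = MC: 134.14 - 1.94Q = 57.85 + 1.80Q → Q* = 20.3984.
The welfare-loss triangle has base |Q_m − Q*| and height MEB(Q_m) (the vertical gap between SMB and MC is zero at Q* and MEB at Q_m).
DWL = ½ × 6.4835 × 24.2483 = 78.6069.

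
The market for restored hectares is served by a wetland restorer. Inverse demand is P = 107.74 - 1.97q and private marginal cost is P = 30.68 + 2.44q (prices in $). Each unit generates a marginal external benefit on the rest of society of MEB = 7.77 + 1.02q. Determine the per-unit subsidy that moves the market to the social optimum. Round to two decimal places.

subsidy = $33.29 per unit

Social marginal cost = private MC − MEB = 22.91 + 1.42q.
Set SMC = demand: 22.91 + 1.42q = 107.74 - 1.97q → q* = 25.0236.
The Pigouvian subsidy equals MEB at q*: 7.77 + 1.02×25.0236 = 33.2941.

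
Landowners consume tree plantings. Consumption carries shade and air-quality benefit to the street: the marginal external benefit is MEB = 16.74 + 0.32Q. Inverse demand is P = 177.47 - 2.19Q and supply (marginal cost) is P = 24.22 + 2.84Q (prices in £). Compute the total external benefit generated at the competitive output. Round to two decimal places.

Market equilibrium (private): 24.22 + 2.84Q = 177.47 - 2.19Q → Q_m = 30.4672.
Total external benefit = ∫₀^{Q_m} (16.74 + 0.32Q) dQ = 16.74×30.4672 + ½×0.32×30.4672² = 658.5410.

£658.54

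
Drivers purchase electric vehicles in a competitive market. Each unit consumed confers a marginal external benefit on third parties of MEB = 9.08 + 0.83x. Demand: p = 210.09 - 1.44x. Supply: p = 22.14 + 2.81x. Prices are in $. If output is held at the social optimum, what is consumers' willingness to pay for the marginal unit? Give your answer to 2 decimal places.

Social marginal benefit = demand + MEB = 219.17 - 0.61x.
Set SMB = MC: 219.17 - 0.61x = 22.14 + 2.81x → x* = 57.6111.
Consumer price on the demand curve at x*: 210.09 − 1.44×57.6111 = 127.1300.

P = $127.13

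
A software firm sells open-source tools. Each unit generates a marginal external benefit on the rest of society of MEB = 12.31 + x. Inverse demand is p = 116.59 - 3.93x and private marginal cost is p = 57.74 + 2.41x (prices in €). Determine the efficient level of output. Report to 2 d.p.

Social marginal cost = private MC − MEB = 45.43 + 1.41x.
Set SMC = demand: 45.43 + 1.41x = 116.59 - 3.93x → x* = 13.3258.

x* = 13.33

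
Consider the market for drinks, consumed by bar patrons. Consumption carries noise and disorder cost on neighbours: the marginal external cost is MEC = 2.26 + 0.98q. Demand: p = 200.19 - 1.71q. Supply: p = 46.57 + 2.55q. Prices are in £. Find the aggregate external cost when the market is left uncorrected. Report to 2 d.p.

Market equilibrium (private): 46.57 + 2.55q = 200.19 - 1.71q → q_m = 36.0610.
Total external cost = ∫₀^{q_m} (2.26 + 0.98q) dq = 2.26×36.0610 + ½×0.98×36.0610² = 718.6918.

£718.69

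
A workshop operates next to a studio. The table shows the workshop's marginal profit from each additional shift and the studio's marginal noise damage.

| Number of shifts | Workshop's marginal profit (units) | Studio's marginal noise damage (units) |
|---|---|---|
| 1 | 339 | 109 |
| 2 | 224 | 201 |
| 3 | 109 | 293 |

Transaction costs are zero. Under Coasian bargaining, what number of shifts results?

2

Bargaining reaches the level where marginal profit last exceeds marginal noise damage.
That holds through level 2 (224 ≥ 201) but not at 3 (109 < 293).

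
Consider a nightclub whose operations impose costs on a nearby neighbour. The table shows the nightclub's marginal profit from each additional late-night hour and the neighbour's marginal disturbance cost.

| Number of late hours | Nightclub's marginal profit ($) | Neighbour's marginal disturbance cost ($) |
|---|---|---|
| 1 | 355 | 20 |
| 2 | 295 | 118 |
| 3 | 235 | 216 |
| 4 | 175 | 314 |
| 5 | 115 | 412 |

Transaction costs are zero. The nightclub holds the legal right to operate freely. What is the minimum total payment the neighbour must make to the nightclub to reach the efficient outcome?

Left alone the nightclub would choose level 5 (marginal profit stays positive).
Efficient level: k* = 3 (marginal profit ≥ marginal disturbance cost through 3).
The neighbour must at least cover the nightclub's forgone profit from cutting 5→3: 175 + 115 = 290.

$290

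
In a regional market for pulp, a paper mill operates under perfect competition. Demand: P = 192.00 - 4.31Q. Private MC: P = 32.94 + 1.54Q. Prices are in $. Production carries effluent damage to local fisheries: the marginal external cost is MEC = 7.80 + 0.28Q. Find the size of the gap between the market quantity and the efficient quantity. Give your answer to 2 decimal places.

Market equilibrium (private): 32.94 + 1.54Q = 192.00 - 4.31Q → Q_m = 27.1897.
Social marginal cost = private MC + MEC = 40.74 + 1.82Q.
Set SMC = demand: 40.74 + 1.82Q = 192.00 - 4.31Q → Q* = 24.6754.
Gap = |27.1897 − 24.6754| = 2.5143.

2.51 units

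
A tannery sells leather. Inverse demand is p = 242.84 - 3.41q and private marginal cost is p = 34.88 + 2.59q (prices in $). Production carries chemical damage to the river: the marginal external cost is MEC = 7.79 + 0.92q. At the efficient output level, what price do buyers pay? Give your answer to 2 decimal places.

Social marginal cost = private MC + MEC = 42.67 + 3.51q.
Set SMC = demand: 42.67 + 3.51q = 242.84 - 3.41q → q* = 28.9263.
Consumer price on the demand curve at q*: 242.84 − 3.41×28.9263 = 144.2013.

P = $144.20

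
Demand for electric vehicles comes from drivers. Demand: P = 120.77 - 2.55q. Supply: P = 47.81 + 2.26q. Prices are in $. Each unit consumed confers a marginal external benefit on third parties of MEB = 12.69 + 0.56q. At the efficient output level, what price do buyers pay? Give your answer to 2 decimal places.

P = $69.38

Social marginal benefit = demand + MEB = 133.46 - 1.99q.
Set SMB = MC: 133.46 - 1.99q = 47.81 + 2.26q → q* = 20.1529.
Consumer price on the demand curve at q*: 120.77 − 2.55×20.1529 = 69.3801.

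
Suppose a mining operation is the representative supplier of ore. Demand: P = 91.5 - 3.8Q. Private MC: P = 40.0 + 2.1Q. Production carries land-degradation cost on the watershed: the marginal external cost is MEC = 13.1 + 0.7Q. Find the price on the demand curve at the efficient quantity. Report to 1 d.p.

P = 69.4

Social marginal cost = private MC + MEC = 53.1 + 2.8Q.
Set SMC = demand: 53.1 + 2.8Q = 91.5 - 3.8Q → Q* = 5.8182.
Consumer price on the demand curve at Q*: 91.5 − 3.8×5.8182 = 69.3908.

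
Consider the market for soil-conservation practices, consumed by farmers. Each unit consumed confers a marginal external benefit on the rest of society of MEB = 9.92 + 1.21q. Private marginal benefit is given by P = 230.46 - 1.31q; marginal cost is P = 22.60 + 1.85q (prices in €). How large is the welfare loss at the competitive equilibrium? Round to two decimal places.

Market equilibrium (private): 22.60 + 1.85q = 230.46 - 1.31q → q_m = 65.7785.
Social marginal benefit = demand + MEB = 240.38 - 0.10q.
Set SMB = MC: 240.38 - 0.10q = 22.60 + 1.85q → q* = 111.6821.
The loss is the area between SMB and MC from q* to q_m; with linear curves that's a triangle of height MEB(q_m).
DWL = ½ × 45.9036 × 89.5120 = 2054.4615.

DWL = €2054.46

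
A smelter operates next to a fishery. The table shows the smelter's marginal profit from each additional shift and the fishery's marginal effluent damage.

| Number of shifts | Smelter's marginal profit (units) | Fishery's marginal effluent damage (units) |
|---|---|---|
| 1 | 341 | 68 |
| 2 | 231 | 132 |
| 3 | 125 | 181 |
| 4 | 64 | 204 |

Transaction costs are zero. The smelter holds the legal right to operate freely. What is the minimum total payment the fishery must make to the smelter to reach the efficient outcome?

189

Left alone the smelter would choose level 4 (marginal profit stays positive).
Efficient level: k* = 2 (marginal profit ≥ marginal effluent damage through 2).
The fishery must at least cover the smelter's forgone profit from cutting 4→2: 125 + 64 = 189.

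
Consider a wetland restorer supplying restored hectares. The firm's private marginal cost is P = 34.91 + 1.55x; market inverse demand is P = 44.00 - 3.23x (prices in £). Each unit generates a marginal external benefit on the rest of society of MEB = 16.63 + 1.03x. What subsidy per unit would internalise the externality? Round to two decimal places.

subsidy = £23.69 per unit

Social marginal cost = private MC − MEB = 18.28 + 0.52x.
Set SMC = demand: 18.28 + 0.52x = 44.00 - 3.23x → x* = 6.8587.
The Pigouvian subsidy equals MEB at x*: 16.63 + 1.03×6.8587 = 23.6945.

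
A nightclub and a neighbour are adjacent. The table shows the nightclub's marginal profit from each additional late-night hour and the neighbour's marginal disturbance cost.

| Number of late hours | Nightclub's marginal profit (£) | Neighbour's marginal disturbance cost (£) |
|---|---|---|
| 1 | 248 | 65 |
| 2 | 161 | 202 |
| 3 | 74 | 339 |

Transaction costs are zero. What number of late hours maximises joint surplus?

1

Bargaining reaches the level where marginal profit last exceeds marginal disturbance cost.
That holds through level 1 (248 ≥ 65) but not at 2 (161 < 202).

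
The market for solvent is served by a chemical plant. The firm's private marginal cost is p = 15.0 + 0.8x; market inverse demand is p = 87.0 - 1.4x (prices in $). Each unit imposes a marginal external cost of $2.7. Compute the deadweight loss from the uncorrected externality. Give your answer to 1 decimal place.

Market equilibrium (private): 15.0 + 0.8x = 87.0 - 1.4x → x_m = 32.7273.
Social marginal cost = private MC + MEC = 17.7 + 0.8x.
Set SMC = demand: 17.7 + 0.8x = 87.0 - 1.4x → x* = 31.5000.
Between x* and x_m the wedge SMC − demand runs linearly from 0 to MEC(x_m), so the loss is a triangle.
DWL = ½ × 1.2273 × 2.7000 = 1.6569.

DWL = $1.7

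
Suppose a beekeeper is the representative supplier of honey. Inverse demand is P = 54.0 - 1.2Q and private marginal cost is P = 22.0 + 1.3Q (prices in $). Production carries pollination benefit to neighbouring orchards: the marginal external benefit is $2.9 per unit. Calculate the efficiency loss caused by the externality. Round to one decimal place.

Market equilibrium (private): 22.0 + 1.3Q = 54.0 - 1.2Q → Q_m = 12.8000.
Social marginal cost = private MC − MEB = 19.1 + 1.3Q.
Set SMC = demand: 19.1 + 1.3Q = 54.0 - 1.2Q → Q* = 13.9600.
The loss is the area between SMC and demand from Q* to Q_m; with linear curves that's a triangle of height MEB(Q_m).
DWL = ½ × 1.1600 × 2.9000 = 1.6820.

DWL = $1.7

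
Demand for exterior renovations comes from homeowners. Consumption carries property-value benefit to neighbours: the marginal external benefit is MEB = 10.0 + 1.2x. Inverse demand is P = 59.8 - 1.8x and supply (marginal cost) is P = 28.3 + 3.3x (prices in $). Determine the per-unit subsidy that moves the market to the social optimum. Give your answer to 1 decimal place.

subsidy = $22.8 per unit

Social marginal benefit = demand + MEB = 69.8 - 0.6x.
Set SMB = MC: 69.8 - 0.6x = 28.3 + 3.3x → x* = 10.6410.
The Pigouvian subsidy equals MEB at x*: 10.0 + 1.2×10.6410 = 22.7692.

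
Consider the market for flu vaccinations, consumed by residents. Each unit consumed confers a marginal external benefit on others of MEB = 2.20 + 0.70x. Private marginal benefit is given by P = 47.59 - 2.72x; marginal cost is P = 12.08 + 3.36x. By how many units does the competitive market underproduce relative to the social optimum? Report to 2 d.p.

1.17 units

Market equilibrium (private): 12.08 + 3.36x = 47.59 - 2.72x → x_m = 5.8405.
Social marginal benefit = demand + MEB = 49.79 - 2.02x.
Set SMB = MC: 49.79 - 2.02x = 12.08 + 3.36x → x* = 7.0093.
Gap = |5.8405 − 7.0093| = 1.1688.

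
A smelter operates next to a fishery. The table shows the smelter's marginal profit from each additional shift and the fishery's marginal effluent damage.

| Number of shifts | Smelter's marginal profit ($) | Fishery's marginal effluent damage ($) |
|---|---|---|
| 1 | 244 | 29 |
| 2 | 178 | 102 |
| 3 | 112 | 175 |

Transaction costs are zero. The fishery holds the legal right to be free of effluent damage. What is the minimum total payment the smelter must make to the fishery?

$131

Efficient level: marginal profit ≥ marginal effluent damage through level 2, so k* = 2.
With the fishery holding the right, the smelter must at least compensate total damage at k*: 29 + 102 = 131.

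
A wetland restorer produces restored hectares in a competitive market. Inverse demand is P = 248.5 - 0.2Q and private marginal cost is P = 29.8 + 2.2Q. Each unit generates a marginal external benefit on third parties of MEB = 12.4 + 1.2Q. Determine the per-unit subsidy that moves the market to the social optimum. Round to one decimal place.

Social marginal cost = private MC − MEB = 17.4 + Q.
Set SMC = demand: 17.4 + Q = 248.5 - 0.2Q → Q* = 192.5833.
The Pigouvian subsidy equals MEB at Q*: 12.4 + 1.2×192.5833 = 243.5000.

subsidy = 243.5 per unit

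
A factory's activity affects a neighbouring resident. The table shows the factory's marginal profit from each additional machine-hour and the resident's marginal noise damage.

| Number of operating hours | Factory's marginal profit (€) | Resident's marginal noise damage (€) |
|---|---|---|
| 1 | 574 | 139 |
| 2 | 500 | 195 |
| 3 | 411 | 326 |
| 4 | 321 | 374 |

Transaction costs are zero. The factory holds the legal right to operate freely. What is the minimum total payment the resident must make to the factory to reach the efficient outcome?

Left alone the factory would choose level 4 (marginal profit stays positive).
Efficient level: k* = 3 (marginal profit ≥ marginal noise damage through 3).
The resident must at least cover the factory's forgone profit from cutting 4→3: 321 = 321.

€321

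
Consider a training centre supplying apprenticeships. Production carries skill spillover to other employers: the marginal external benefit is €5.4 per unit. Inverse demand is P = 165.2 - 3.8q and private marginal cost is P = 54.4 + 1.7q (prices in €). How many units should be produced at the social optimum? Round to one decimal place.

Social marginal cost = private MC − MEB = 49.0 + 1.7q.
Set SMC = demand: 49.0 + 1.7q = 165.2 - 3.8q → q* = 21.1273.

q* = 21.1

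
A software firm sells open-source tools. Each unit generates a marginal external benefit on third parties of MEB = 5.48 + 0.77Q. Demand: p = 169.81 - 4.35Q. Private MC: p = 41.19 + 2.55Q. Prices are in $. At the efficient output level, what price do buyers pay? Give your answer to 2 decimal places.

P = $74.65

Social marginal cost = private MC − MEB = 35.71 + 1.78Q.
Set SMC = demand: 35.71 + 1.78Q = 169.81 - 4.35Q → Q* = 21.8760.
Consumer price on the demand curve at Q*: 169.81 − 4.35×21.8760 = 74.6494.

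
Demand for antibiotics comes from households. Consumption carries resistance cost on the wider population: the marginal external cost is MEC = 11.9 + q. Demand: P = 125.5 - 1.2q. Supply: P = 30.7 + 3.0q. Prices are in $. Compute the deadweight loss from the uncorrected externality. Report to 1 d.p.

Market equilibrium (private): 30.7 + 3.0q = 125.5 - 1.2q → q_m = 22.5714.
Social marginal benefit = demand − MEC = 113.6 - 2.2q.
Set SMB = MC: 113.6 - 2.2q = 30.7 + 3.0q → q* = 15.9423.
The welfare-loss triangle has base |q_m − q*| and height MEC(q_m) (the vertical gap between SMB and MC is zero at q* and MEC at q_m).
DWL = ½ × 6.6291 × 34.4714 = 114.2572.

DWL = $114.3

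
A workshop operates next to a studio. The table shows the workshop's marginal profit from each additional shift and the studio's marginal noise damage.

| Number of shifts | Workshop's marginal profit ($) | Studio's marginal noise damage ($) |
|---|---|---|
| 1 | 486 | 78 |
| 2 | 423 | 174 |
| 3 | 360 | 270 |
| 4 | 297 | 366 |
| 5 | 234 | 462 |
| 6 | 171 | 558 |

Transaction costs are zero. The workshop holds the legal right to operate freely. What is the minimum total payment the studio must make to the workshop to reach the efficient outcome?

$702

Left alone the workshop would choose level 6 (marginal profit stays positive).
Efficient level: k* = 3 (marginal profit ≥ marginal noise damage through 3).
The studio must at least cover the workshop's forgone profit from cutting 6→3: 297 + 234 + 171 = 702.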